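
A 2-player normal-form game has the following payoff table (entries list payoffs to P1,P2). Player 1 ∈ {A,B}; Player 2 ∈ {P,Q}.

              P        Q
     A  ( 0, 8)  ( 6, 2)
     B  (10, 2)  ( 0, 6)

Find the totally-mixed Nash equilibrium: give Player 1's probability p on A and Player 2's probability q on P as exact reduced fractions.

P1 indiff ⇒ q·0+(1-q)·6 = q·10+(1-q)·0 ⇒ q(-10) = (1-q)(-6) ⇒ q = 3/8
P2 indiff ⇒ p·8+(1-p)·2 = p·2+(1-p)·6 ⇒ p(6) = (1-p)(4) ⇒ p = 2/5

P1 mixes 2/5 on A; P2 mixes 3/8 on P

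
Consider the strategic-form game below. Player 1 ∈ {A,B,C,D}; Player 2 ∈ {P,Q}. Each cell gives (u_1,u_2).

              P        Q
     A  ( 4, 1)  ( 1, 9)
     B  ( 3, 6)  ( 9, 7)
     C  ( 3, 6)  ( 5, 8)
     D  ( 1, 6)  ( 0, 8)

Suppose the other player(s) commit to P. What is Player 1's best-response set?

u_1(A vs P) = 4
u_1(B vs P) = 3
u_1(C vs P) = 3
u_1(D vs P) = 1
max payoff 4 at {A}

P1 best: {A}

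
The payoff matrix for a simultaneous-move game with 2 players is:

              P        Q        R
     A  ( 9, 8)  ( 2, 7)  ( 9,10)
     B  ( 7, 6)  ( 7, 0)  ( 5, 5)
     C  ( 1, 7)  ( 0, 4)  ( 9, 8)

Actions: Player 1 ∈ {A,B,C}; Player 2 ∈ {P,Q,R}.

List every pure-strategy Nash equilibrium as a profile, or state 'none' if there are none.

(A,P): not NE [P2→R gives 10>8]
(A,Q): not NE [P1→B gives 7>2; P2→R gives 10>7]
(A,R): NE
(B,P): not NE [P1→A gives 9>7]
(B,Q): not NE [P2→P gives 6>0]
(B,R): not NE [P1→C gives 9>5; P2→P gives 6>5]
(C,P): not NE [P1→A gives 9>1; P2→R gives 8>7]
(C,Q): not NE [P1→B gives 7>0; P2→R gives 8>4]
(C,R): NE

Nash profiles: (A,R), (C,R)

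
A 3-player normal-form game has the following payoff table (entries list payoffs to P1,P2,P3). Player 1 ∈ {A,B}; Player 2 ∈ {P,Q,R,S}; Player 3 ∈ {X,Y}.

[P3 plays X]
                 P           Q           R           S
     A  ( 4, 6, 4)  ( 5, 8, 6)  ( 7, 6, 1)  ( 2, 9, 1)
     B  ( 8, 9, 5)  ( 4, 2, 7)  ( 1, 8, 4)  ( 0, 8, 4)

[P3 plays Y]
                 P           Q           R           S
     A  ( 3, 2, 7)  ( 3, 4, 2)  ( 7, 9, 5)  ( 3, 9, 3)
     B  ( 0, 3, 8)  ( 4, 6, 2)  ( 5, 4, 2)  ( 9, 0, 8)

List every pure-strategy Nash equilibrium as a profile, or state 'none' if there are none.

(A,P,X): not NE [P1→B gives 8>4; P2→S gives 9>6; P3→Y gives 7>4]
(A,P,Y): not NE [P2→S gives 9>2]
(A,Q,X): not NE [P2→S gives 9>8]
(A,Q,Y): not NE [P1→B gives 4>3; P2→S gives 9>4; P3→X gives 6>2]
(A,R,X): not NE [P2→S gives 9>6; P3→Y gives 5>1]
(A,R,Y): NE
(A,S,X): not NE [P3→Y gives 3>1]
(A,S,Y): not NE [P1→B gives 9>3]
(B,P,X): not NE [P3→Y gives 8>5]
(B,P,Y): not NE [P1→A gives 3>0; P2→Q gives 6>3]
(B,Q,X): not NE [P1→A gives 5>4; P2→P gives 9>2]
(B,Q,Y): not NE [P3→X gives 7>2]
(B,R,X): not NE [P1→A gives 7>1; P2→P gives 9>8]
(B,R,Y): not NE [P1→A gives 7>5; P2→Q gives 6>4; P3→X gives 4>2]
(B,S,X): not NE [P1→A gives 2>0; P2→P gives 9>8; P3→Y gives 8>4]
(B,S,Y): not NE [P2→Q gives 6>0]

PSNE = {(A,R,Y)}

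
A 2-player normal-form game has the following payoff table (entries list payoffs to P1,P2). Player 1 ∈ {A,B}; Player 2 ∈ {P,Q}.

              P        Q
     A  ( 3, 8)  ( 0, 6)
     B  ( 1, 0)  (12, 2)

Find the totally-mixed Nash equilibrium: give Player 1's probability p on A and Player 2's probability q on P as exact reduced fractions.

p=1/2, q=6/7

P1 indiff ⇒ q·3+(1-q)·0 = q·1+(1-q)·12 ⇒ q(2) = (1-q)(12) ⇒ q = 6/7
P2 indiff ⇒ p·8+(1-p)·0 = p·6+(1-p)·2 ⇒ p(2) = (1-p)(2) ⇒ p = 1/2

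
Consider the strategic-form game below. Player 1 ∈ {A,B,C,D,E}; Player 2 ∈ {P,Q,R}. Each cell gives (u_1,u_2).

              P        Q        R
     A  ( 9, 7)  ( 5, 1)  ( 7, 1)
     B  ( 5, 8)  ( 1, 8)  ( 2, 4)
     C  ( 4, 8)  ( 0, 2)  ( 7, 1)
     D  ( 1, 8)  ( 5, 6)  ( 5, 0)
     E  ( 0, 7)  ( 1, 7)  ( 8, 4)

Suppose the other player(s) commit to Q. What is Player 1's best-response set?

u_1(A vs Q) = 5
u_1(B vs Q) = 1
u_1(C vs Q) = 0
u_1(D vs Q) = 5
u_1(E vs Q) = 1
max payoff 5 at {A,D}

argmax u_1 = {A,D}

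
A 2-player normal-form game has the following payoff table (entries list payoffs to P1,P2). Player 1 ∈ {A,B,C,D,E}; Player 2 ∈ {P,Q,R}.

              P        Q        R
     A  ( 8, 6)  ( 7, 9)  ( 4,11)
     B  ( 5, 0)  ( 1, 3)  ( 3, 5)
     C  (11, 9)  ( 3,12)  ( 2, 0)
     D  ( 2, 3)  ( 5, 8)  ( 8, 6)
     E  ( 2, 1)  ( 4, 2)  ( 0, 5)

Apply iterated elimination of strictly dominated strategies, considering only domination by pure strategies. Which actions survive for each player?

P1 drop B (A beats it: P:8>5 Q:7>1 R:4>3)
P1 drop E (A beats it: P:8>2 Q:7>4 R:4>0)
P2 drop P (Q beats it: A:9>6 C:12>9 D:8>3)
P1 drop C (A beats it: Q:7>3 R:4>2)
P1→{A,D} P2→{Q,R}

Remaining: P1:{A,D} P2:{Q,R}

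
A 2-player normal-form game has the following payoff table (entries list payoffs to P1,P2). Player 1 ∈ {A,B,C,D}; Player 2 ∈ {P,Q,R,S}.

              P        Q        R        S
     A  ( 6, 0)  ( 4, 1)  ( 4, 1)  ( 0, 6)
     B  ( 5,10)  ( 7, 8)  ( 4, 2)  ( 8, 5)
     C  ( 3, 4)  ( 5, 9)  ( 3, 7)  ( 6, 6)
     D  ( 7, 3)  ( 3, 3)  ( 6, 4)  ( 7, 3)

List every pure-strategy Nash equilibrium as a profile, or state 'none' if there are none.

NE set: (D,R)

(A,P): not NE [P1→D gives 7>6; P2→S gives 6>0]
(A,Q): not NE [P1→B gives 7>4; P2→S gives 6>1]
(A,R): not NE [P1→D gives 6>4; P2→S gives 6>1]
(A,S): not NE [P1→B gives 8>0]
(B,P): not NE [P1→D gives 7>5]
(B,Q): not NE [P2→P gives 10>8]
(B,R): not NE [P1→D gives 6>4; P2→P gives 10>2]
(B,S): not NE [P2→P gives 10>5]
(C,P): not NE [P1→D gives 7>3; P2→Q gives 9>4]
(C,Q): not NE [P1→B gives 7>5]
(C,R): not NE [P1→D gives 6>3; P2→Q gives 9>7]
(C,S): not NE [P1→B gives 8>6; P2→Q gives 9>6]
(D,P): not NE [P2→R gives 4>3]
(D,Q): not NE [P1→B gives 7>3; P2→R gives 4>3]
(D,R): NE
(D,S): not NE [P1→B gives 8>7; P2→R gives 4>3]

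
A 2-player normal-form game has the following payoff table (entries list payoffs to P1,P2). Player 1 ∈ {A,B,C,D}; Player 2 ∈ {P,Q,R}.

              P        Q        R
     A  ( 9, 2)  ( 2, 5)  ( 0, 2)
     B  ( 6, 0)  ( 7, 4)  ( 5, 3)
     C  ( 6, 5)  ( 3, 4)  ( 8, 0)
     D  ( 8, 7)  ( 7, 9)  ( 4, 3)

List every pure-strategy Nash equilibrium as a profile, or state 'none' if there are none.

(A,P): not NE [P2→Q gives 5>2]
(A,Q): not NE [P1→D gives 7>2]
(A,R): not NE [P1→C gives 8>0; P2→Q gives 5>2]
(B,P): not NE [P1→A gives 9>6; P2→Q gives 4>0]
(B,Q): NE
(B,R): not NE [P1→C gives 8>5; P2→Q gives 4>3]
(C,P): not NE [P1→A gives 9>6]
(C,Q): not NE [P1→D gives 7>3; P2→P gives 5>4]
(C,R): not NE [P2→P gives 5>0]
(D,P): not NE [P1→A gives 9>8; P2→Q gives 9>7]
(D,Q): NE
(D,R): not NE [P1→C gives 8>4; P2→Q gives 9>3]

Nash profiles: (B,Q), (D,Q)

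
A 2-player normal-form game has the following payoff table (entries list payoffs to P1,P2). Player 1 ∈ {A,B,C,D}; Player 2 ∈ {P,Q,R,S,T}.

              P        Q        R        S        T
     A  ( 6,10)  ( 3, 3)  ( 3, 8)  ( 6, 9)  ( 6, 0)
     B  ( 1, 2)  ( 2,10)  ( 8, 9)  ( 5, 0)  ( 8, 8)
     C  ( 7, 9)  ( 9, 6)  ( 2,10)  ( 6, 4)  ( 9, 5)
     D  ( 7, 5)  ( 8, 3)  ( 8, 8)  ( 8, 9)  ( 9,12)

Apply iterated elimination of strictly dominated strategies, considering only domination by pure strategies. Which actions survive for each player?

P1 drop A (D beats it: P:7>6 Q:8>3 R:8>3 S:8>6 T:9>6)
P2 drop P (R beats it: B:9>2 C:10>9 D:8>5)
P2 drop S (T beats it: B:8>0 C:5>4 D:12>9)
P1→{B,C,D} P2→{Q,R,T}

IESDS → P1:{B,C,D} P2:{Q,R,T}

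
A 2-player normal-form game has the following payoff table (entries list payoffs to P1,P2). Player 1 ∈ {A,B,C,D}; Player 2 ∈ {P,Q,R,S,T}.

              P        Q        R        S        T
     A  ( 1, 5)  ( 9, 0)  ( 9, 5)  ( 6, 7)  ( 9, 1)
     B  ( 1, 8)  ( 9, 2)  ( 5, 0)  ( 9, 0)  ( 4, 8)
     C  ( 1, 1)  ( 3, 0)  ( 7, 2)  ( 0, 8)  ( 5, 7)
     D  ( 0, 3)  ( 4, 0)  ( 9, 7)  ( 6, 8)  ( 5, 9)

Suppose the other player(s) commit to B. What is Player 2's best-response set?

BR_2 = {P,T}

u_2(P vs B) = 8
u_2(Q vs B) = 2
u_2(R vs B) = 0
u_2(S vs B) = 0
u_2(T vs B) = 8
max payoff 8 at {P,T}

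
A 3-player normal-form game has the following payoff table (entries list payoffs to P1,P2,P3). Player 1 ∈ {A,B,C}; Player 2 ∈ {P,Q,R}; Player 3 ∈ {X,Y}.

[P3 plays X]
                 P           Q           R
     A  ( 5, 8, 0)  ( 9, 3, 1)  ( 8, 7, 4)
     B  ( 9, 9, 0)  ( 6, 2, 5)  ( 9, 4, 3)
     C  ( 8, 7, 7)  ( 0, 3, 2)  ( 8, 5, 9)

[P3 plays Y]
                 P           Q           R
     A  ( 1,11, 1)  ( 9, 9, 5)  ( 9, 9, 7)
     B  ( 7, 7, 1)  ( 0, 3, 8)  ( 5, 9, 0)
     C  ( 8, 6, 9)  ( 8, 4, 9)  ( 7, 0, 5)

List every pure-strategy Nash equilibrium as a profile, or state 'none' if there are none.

(A,P,X): not NE [P1→B gives 9>5; P3→Y gives 1>0]
(A,P,Y): not NE [P1→C gives 8>1]
(A,Q,X): not NE [P2→P gives 8>3; P3→Y gives 5>1]
(A,Q,Y): not NE [P2→P gives 11>9]
(A,R,X): not NE [P1→B gives 9>8; P2→P gives 8>7; P3→Y gives 7>4]
(A,R,Y): not NE [P2→P gives 11>9]
(B,P,X): not NE [P3→Y gives 1>0]
(B,P,Y): not NE [P1→C gives 8>7; P2→R gives 9>7]
(B,Q,X): not NE [P1→A gives 9>6; P2→P gives 9>2; P3→Y gives 8>5]
(B,Q,Y): not NE [P1→A gives 9>0; P2→R gives 9>3]
(B,R,X): not NE [P2→P gives 9>4]
(B,R,Y): not NE [P1→A gives 9>5; P3→X gives 3>0]
(C,P,X): not NE [P1→B gives 9>8; P3→Y gives 9>7]
(C,P,Y): NE
(C,Q,X): not NE [P1→A gives 9>0; P2→P gives 7>3; P3→Y gives 9>2]
(C,Q,Y): not NE [P1→A gives 9>8; P2→P gives 6>4]
(C,R,X): not NE [P1→B gives 9>8; P2→P gives 7>5]
(C,R,Y): not NE [P1→A gives 9>7; P2→P gives 6>0; P3→X gives 9>5]

NE set: (C,P,Y)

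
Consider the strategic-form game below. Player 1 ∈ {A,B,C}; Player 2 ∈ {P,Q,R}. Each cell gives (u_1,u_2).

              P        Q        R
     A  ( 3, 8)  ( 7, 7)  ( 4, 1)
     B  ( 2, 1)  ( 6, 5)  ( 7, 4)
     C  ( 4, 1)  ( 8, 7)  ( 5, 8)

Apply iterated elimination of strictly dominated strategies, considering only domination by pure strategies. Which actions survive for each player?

P1 drop A (C beats it: P:4>3 Q:8>7 R:5>4)
P2 drop P (Q beats it: B:5>1 C:7>1)
P1→{B,C} P2→{Q,R}

Survivors P1:{B,C} P2:{Q,R}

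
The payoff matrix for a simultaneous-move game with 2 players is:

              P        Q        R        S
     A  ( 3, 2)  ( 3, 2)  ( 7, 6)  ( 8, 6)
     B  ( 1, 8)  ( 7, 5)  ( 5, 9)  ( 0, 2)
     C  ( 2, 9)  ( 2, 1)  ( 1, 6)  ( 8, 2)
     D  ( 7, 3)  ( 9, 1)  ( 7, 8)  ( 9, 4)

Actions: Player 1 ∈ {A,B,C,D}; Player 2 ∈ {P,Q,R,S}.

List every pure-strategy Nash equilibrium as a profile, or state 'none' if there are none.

NE set: (A,R), (D,R)

(A,P): not NE [P1→D gives 7>3; P2→S gives 6>2]
(A,Q): not NE [P1→D gives 9>3; P2→S gives 6>2]
(A,R): NE
(A,S): not NE [P1→D gives 9>8]
(B,P): not NE [P1→D gives 7>1; P2→R gives 9>8]
(B,Q): not NE [P1→D gives 9>7; P2→R gives 9>5]
(B,R): not NE [P1→D gives 7>5]
(B,S): not NE [P1→D gives 9>0; P2→R gives 9>2]
(C,P): not NE [P1→D gives 7>2]
(C,Q): not NE [P1→D gives 9>2; P2→P gives 9>1]
(C,R): not NE [P1→D gives 7>1; P2→P gives 9>6]
(C,S): not NE [P1→D gives 9>8; P2→P gives 9>2]
(D,P): not NE [P2→R gives 8>3]
(D,Q): not NE [P2→R gives 8>1]
(D,R): NE
(D,S): not NE [P2→R gives 8>4]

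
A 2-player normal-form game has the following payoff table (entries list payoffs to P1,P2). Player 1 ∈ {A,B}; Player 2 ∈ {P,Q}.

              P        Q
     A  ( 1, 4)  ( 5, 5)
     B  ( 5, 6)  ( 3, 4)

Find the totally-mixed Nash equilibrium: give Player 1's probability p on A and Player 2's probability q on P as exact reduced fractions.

P1 indiff ⇒ q·1+(1-q)·5 = q·5+(1-q)·3 ⇒ q(-4) = (1-q)(-2) ⇒ q = 1/3
P2 indiff ⇒ p·4+(1-p)·6 = p·5+(1-p)·4 ⇒ p(-1) = (1-p)(-2) ⇒ p = 2/3

P1 mixes 2/3 on A; P2 mixes 1/3 on P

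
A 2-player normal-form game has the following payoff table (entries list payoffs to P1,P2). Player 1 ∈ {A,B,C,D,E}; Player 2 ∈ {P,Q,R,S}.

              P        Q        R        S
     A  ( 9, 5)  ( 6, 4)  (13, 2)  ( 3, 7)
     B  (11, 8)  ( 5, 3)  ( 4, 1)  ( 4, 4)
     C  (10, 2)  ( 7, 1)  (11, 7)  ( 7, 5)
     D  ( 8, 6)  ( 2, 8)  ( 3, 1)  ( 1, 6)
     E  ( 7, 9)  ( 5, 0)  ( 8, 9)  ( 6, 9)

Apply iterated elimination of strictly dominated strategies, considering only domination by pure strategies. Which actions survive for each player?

IESDS → P1:{A,B,C} P2:{P,R,S}

P1 drop D (A beats it: P:9>8 Q:6>2 R:13>3 S:3>1)
P1 drop E (C beats it: P:10>7 Q:7>5 R:11>8 S:7>6)
P2 drop Q (P beats it: A:5>4 B:8>3 C:2>1)
P1→{A,B,C} P2→{P,R,S}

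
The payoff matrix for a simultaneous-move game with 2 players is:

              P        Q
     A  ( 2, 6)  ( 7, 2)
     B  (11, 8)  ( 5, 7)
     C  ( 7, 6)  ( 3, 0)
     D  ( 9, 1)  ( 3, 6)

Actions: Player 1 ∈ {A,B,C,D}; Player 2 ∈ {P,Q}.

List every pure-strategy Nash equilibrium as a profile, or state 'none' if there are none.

Nash profiles: (B,P)

(A,P): not NE [P1→B gives 11>2]
(A,Q): not NE [P2→P gives 6>2]
(B,P): NE
(B,Q): not NE [P1→A gives 7>5; P2→P gives 8>7]
(C,P): not NE [P1→B gives 11>7]
(C,Q): not NE [P1→A gives 7>3; P2→P gives 6>0]
(D,P): not NE [P1→B gives 11>9; P2→Q gives 6>1]
(D,Q): not NE [P1→A gives 7>3]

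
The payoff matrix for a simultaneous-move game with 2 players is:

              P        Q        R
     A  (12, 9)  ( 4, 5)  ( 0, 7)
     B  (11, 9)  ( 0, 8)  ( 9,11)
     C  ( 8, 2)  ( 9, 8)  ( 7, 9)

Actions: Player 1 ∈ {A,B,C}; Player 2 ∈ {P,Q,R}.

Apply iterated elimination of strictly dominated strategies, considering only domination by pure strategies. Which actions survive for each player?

IESDS → P1:{A,B} P2:{P,R}

P2 drop Q (R beats it: A:7>5 B:11>8 C:9>8)
P1 drop C (B beats it: P:11>8 R:9>7)
P1→{A,B} P2→{P,R}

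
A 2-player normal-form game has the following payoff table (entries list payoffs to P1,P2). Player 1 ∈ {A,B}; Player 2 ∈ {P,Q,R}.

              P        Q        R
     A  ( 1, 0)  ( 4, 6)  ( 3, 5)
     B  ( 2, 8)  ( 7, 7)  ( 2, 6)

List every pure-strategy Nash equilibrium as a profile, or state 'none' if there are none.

NE set: (B,P)

(A,P): not NE [P1→B gives 2>1; P2→Q gives 6>0]
(A,Q): not NE [P1→B gives 7>4]
(A,R): not NE [P2→Q gives 6>5]
(B,P): NE
(B,Q): not NE [P2→P gives 8>7]
(B,R): not NE [P1→A gives 3>2; P2→P gives 8>6]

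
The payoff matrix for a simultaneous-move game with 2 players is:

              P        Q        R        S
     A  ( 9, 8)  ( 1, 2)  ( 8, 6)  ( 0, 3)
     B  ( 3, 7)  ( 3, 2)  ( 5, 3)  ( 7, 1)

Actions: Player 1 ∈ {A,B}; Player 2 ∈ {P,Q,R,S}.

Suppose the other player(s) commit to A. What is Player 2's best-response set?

u_2(P vs A) = 8
u_2(Q vs A) = 2
u_2(R vs A) = 6
u_2(S vs A) = 3
max payoff 8 at {P}

P2 best: {P}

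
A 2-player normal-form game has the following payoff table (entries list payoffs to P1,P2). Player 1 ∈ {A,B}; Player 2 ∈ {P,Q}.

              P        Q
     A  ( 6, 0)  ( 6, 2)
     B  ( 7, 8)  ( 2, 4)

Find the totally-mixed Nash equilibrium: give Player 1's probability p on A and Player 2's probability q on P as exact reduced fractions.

P1 indiff ⇒ q·6+(1-q)·6 = q·7+(1-q)·2 ⇒ q(-1) = (1-q)(-4) ⇒ q = 4/5
P2 indiff ⇒ p·0+(1-p)·8 = p·2+(1-p)·4 ⇒ p(-2) = (1-p)(-4) ⇒ p = 2/3

P1 mixes 2/3 on A; P2 mixes 4/5 on P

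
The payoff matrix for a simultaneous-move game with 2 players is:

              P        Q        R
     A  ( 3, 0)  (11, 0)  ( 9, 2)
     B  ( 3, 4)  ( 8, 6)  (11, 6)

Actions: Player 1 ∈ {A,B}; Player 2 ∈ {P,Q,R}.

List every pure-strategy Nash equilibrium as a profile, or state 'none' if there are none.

PSNE = {(B,R)}

(A,P): not NE [P2→R gives 2>0]
(A,Q): not NE [P2→R gives 2>0]
(A,R): not NE [P1→B gives 11>9]
(B,P): not NE [P2→R gives 6>4]
(B,Q): not NE [P1→A gives 11>8]
(B,R): NE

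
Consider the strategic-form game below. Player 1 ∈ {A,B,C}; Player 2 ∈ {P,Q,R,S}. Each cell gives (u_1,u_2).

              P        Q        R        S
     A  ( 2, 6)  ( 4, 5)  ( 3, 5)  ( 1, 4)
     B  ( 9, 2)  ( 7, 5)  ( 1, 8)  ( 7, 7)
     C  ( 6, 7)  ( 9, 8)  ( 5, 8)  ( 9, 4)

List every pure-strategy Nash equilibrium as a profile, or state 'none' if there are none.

(A,P): not NE [P1→B gives 9>2]
(A,Q): not NE [P1→C gives 9>4; P2→P gives 6>5]
(A,R): not NE [P1→C gives 5>3; P2→P gives 6>5]
(A,S): not NE [P1→C gives 9>1; P2→P gives 6>4]
(B,P): not NE [P2→R gives 8>2]
(B,Q): not NE [P1→C gives 9>7; P2→R gives 8>5]
(B,R): not NE [P1→C gives 5>1]
(B,S): not NE [P1→C gives 9>7; P2→R gives 8>7]
(C,P): not NE [P1→B gives 9>6; P2→R gives 8>7]
(C,Q): NE
(C,R): NE
(C,S): not NE [P2→R gives 8>4]

NE set: (C,Q), (C,R)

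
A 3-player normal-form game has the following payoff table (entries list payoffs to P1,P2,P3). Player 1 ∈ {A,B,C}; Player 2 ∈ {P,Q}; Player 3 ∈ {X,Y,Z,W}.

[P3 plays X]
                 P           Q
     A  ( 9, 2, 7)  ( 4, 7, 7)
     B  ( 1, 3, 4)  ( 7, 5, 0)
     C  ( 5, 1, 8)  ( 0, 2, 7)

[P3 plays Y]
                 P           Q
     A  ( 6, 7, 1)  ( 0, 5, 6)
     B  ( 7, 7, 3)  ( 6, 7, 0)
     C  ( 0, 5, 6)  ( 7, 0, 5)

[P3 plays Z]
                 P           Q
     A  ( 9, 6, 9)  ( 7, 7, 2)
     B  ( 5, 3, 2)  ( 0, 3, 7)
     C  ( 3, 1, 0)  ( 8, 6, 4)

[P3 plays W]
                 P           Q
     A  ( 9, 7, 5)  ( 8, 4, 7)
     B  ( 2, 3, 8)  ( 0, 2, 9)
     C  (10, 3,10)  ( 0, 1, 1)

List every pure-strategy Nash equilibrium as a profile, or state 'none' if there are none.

(A,P,X): not NE [P2→Q gives 7>2; P3→Z gives 9>7]
(A,P,Y): not NE [P1→B gives 7>6; P3→Z gives 9>1]
(A,P,Z): not NE [P2→Q gives 7>6]
(A,P,W): not NE [P1→C gives 10>9; P3→Z gives 9>5]
(A,Q,X): not NE [P1→B gives 7>4]
(A,Q,Y): not NE [P1→C gives 7>0; P2→P gives 7>5; P3→W gives 7>6]
(A,Q,Z): not NE [P1→C gives 8>7; P3→W gives 7>2]
(A,Q,W): not NE [P2→P gives 7>4]
(B,P,X): not NE [P1→A gives 9>1; P2→Q gives 5>3; P3→W gives 8>4]
(B,P,Y): not NE [P3→W gives 8>3]
(B,P,Z): not NE [P1→A gives 9>5; P3→W gives 8>2]
(B,P,W): not NE [P1→C gives 10>2]
(B,Q,X): not NE [P3→W gives 9>0]
(B,Q,Y): not NE [P1→C gives 7>6; P3→W gives 9>0]
(B,Q,Z): not NE [P1→C gives 8>0; P3→W gives 9>7]
(B,Q,W): not NE [P1→A gives 8>0; P2→P gives 3>2]
(C,P,X): not NE [P1→A gives 9>5; P2→Q gives 2>1; P3→W gives 10>8]
(C,P,Y): not NE [P1→B gives 7>0; P3→W gives 10>6]
(C,P,Z): not NE [P1→A gives 9>3; P2→Q gives 6>1; P3→W gives 10>0]
(C,P,W): NE
(C,Q,X): not NE [P1→B gives 7>0]
(C,Q,Y): not NE [P2→P gives 5>0; P3→X gives 7>5]
(C,Q,Z): not NE [P3→X gives 7>4]
(C,Q,W): not NE [P1→A gives 8>0; P2→P gives 3>1; P3→X gives 7>1]

PSNE = {(C,P,W)}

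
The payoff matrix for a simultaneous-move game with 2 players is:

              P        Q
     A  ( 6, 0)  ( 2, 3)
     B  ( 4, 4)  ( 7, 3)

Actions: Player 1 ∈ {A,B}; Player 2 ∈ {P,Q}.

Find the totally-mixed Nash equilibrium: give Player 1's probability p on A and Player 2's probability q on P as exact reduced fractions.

P1 indiff ⇒ q·6+(1-q)·2 = q·4+(1-q)·7 ⇒ q(2) = (1-q)(5) ⇒ q = 5/7
P2 indiff ⇒ p·0+(1-p)·4 = p·3+(1-p)·3 ⇒ p(-3) = (1-p)(-1) ⇒ p = 1/4

p=1/4, q=5/7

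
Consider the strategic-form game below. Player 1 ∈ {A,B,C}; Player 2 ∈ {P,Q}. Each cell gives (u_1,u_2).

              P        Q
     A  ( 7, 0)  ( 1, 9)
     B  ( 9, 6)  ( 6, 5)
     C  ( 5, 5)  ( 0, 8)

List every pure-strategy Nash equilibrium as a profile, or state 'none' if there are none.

(A,P): not NE [P1→B gives 9>7; P2→Q gives 9>0]
(A,Q): not NE [P1→B gives 6>1]
(B,P): NE
(B,Q): not NE [P2→P gives 6>5]
(C,P): not NE [P1→B gives 9>5; P2→Q gives 8>5]
(C,Q): not NE [P1→B gives 6>0]

Nash profiles: (B,P)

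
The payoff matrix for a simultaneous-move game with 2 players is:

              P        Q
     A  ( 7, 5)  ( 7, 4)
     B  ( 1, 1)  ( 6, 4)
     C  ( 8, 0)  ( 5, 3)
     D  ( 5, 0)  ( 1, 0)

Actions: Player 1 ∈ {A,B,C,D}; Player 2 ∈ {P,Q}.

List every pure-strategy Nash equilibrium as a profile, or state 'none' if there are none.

(A,P): not NE [P1→C gives 8>7]
(A,Q): not NE [P2→P gives 5>4]
(B,P): not NE [P1→C gives 8>1; P2→Q gives 4>1]
(B,Q): not NE [P1→A gives 7>6]
(C,P): not NE [P2→Q gives 3>0]
(C,Q): not NE [P1→A gives 7>5]
(D,P): not NE [P1→C gives 8>5]
(D,Q): not NE [P1→A gives 7>1]

PSNE: ∅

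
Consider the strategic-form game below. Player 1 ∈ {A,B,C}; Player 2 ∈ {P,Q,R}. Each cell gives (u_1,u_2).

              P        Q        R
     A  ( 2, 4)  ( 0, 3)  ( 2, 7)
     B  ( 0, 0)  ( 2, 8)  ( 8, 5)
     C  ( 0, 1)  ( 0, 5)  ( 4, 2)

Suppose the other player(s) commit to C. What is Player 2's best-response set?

u_2(P vs C) = 1
u_2(Q vs C) = 5
u_2(R vs C) = 2
max payoff 5 at {Q}

P2 best: {Q}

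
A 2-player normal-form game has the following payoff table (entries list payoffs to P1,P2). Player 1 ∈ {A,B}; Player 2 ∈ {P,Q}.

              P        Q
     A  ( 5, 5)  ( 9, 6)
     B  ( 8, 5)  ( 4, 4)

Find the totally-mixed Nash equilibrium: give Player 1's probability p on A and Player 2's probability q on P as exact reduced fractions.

P1 indiff ⇒ q·5+(1-q)·9 = q·8+(1-q)·4 ⇒ q(-3) = (1-q)(-5) ⇒ q = 5/8
P2 indiff ⇒ p·5+(1-p)·5 = p·6+(1-p)·4 ⇒ p(-1) = (1-p)(-1) ⇒ p = 1/2

p=1/2, q=5/8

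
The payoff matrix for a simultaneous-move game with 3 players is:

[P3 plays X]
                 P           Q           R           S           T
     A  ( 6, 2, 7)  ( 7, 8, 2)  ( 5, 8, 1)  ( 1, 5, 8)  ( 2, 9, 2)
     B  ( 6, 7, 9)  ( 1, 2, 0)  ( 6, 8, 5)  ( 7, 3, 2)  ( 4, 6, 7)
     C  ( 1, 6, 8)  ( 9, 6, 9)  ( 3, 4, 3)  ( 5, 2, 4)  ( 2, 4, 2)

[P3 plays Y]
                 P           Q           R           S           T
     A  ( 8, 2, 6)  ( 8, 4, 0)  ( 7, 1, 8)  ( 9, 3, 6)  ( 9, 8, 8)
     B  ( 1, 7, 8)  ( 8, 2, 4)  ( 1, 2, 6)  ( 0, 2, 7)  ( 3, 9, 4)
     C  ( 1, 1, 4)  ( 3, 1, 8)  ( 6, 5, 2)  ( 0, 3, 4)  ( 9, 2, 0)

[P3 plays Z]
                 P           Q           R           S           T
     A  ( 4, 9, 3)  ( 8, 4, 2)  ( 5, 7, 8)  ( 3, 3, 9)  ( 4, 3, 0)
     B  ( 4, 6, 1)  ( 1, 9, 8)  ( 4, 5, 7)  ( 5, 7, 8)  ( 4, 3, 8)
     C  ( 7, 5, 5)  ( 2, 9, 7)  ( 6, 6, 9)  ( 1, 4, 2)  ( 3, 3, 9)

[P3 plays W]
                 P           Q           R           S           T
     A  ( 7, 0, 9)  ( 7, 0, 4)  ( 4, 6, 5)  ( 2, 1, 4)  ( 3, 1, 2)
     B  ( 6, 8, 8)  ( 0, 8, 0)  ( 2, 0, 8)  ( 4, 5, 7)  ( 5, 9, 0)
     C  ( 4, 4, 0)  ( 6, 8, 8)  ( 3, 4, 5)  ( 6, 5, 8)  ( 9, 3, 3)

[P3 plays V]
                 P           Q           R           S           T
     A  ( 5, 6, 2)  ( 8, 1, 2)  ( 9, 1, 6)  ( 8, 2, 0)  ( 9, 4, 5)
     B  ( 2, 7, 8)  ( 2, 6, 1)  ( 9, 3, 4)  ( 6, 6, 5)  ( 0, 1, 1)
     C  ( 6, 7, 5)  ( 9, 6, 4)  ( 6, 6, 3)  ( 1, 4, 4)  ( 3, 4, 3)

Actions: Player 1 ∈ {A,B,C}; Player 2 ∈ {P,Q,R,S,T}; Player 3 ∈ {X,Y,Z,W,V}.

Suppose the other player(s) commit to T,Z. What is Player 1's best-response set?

argmax u_1 = {A,B}

u_1(A vs T,Z) = 4
u_1(B vs T,Z) = 4
u_1(C vs T,Z) = 3
max payoff 4 at {A,B}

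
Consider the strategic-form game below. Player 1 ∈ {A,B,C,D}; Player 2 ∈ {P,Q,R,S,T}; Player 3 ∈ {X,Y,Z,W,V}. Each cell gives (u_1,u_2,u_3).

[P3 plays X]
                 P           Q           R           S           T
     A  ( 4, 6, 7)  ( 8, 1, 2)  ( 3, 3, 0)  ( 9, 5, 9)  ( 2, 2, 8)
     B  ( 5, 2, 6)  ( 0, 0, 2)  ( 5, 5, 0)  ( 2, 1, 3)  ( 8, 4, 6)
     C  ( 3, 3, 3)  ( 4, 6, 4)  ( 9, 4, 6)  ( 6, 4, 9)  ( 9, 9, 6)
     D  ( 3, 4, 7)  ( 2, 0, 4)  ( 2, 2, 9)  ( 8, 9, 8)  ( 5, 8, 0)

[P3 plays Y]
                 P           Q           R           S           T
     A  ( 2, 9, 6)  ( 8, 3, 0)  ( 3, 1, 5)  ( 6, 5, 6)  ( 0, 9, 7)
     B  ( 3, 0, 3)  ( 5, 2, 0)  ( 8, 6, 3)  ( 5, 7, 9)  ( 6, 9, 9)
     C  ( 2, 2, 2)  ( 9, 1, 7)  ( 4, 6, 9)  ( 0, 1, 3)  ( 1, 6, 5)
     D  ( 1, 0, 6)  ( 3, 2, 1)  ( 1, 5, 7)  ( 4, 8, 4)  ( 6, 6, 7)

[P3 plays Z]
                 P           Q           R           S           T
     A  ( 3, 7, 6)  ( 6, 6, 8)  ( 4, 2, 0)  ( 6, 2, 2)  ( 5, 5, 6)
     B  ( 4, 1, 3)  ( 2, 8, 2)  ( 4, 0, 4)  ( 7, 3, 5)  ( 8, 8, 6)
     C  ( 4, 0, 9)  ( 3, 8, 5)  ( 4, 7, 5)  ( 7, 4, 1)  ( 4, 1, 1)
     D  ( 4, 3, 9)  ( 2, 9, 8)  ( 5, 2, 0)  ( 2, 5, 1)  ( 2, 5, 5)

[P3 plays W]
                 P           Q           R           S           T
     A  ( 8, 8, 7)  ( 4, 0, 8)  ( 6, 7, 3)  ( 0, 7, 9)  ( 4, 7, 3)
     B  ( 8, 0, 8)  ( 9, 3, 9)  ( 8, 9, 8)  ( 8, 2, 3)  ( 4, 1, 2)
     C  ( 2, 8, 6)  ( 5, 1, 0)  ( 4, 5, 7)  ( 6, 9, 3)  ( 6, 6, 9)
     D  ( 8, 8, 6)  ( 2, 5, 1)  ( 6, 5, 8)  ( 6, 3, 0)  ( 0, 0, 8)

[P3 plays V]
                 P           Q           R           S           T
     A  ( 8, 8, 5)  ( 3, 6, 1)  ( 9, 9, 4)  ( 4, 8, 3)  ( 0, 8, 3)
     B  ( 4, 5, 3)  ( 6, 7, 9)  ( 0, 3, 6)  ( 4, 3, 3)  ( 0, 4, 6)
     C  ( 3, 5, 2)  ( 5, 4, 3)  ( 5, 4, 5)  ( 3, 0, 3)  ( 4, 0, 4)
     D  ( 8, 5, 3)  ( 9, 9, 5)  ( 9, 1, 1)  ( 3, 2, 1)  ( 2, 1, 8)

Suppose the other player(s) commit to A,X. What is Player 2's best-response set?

argmax u_2 = {P}

u_2(P vs A,X) = 6
u_2(Q vs A,X) = 1
u_2(R vs A,X) = 3
u_2(S vs A,X) = 5
u_2(T vs A,X) = 2
max payoff 6 at {P}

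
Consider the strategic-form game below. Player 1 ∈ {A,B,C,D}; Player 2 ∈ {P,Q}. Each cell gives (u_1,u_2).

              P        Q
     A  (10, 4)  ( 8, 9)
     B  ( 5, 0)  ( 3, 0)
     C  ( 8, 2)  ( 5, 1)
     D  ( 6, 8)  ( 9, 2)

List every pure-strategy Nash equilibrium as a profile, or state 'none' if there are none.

PSNE: ∅

(A,P): not NE [P2→Q gives 9>4]
(A,Q): not NE [P1→D gives 9>8]
(B,P): not NE [P1→A gives 10>5]
(B,Q): not NE [P1→D gives 9>3]
(C,P): not NE [P1→A gives 10>8]
(C,Q): not NE [P1→D gives 9>5; P2→P gives 2>1]
(D,P): not NE [P1→A gives 10>6]
(D,Q): not NE [P2→P gives 8>2]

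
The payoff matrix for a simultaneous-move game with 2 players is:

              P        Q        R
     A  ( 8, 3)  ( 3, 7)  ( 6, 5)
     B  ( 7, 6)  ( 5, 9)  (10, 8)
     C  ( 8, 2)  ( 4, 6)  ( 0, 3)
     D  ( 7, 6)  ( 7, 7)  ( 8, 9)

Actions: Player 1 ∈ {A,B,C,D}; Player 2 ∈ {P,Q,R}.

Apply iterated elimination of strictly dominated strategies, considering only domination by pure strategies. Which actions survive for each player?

IESDS → P1:{B,D} P2:{Q,R}

P2 drop P (Q beats it: A:7>3 B:9>6 C:6>2 D:7>6)
P1 drop A (B beats it: Q:5>3 R:10>6)
P1 drop C (B beats it: Q:5>4 R:10>0)
P1→{B,D} P2→{Q,R}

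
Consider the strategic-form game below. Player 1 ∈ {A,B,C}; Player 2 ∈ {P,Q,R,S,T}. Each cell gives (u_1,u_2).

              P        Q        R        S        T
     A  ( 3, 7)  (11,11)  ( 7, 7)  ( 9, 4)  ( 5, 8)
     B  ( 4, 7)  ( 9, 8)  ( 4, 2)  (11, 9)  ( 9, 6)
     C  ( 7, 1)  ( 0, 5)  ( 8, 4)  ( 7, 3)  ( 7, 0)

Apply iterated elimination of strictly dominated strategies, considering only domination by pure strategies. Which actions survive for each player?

P2 drop P (Q beats it: A:11>7 B:8>7 C:5>1)
P2 drop R (Q beats it: A:11>7 B:8>2 C:5>4)
P1 drop C (B beats it: Q:9>0 S:11>7 T:9>7)
P2 drop T (Q beats it: A:11>8 B:8>6)
P1→{A,B} P2→{Q,S}

Survivors P1:{A,B} P2:{Q,S}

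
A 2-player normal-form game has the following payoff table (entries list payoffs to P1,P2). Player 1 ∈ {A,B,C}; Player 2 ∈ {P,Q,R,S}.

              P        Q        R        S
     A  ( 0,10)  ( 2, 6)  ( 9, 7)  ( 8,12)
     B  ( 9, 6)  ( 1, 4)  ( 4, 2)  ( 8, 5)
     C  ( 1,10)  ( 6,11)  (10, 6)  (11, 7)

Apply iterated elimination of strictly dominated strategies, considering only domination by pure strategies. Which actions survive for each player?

Remaining: P1:{B,C} P2:{P,Q}

P1 drop A (C beats it: P:1>0 Q:6>2 R:10>9 S:11>8)
P2 drop R (P beats it: B:6>2 C:10>6)
P2 drop S (P beats it: B:6>5 C:10>7)
P1→{B,C} P2→{P,Q}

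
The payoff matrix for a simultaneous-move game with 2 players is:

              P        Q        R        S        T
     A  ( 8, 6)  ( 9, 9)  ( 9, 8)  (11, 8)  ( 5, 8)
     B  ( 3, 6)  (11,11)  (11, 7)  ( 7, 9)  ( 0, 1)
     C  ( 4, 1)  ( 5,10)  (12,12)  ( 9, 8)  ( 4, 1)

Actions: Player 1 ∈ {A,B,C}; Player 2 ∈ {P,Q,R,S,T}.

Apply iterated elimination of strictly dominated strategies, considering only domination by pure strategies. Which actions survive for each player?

IESDS → P1:{B,C} P2:{Q,R}

P2 drop P (Q beats it: A:9>6 B:11>6 C:10>1)
P2 drop S (Q beats it: A:9>8 B:11>9 C:10>8)
P2 drop T (Q beats it: A:9>8 B:11>1 C:10>1)
P1 drop A (B beats it: Q:11>9 R:11>9)
P1→{B,C} P2→{Q,R}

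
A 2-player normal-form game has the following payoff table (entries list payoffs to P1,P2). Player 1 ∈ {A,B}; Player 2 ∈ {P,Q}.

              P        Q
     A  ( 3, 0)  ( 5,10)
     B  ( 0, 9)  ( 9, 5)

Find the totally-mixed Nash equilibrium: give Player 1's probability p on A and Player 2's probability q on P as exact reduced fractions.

P1 indiff ⇒ q·3+(1-q)·5 = q·0+(1-q)·9 ⇒ q(3) = (1-q)(4) ⇒ q = 4/7
P2 indiff ⇒ p·0+(1-p)·9 = p·10+(1-p)·5 ⇒ p(-10) = (1-p)(-4) ⇒ p = 2/7

P1 mixes 2/7 on A; P2 mixes 4/7 on P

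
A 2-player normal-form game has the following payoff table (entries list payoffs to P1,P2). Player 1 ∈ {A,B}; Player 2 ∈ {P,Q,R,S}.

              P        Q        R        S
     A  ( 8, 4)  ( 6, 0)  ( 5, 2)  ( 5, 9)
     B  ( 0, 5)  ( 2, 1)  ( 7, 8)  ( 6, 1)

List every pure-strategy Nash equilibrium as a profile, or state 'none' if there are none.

(A,P): not NE [P2→S gives 9>4]
(A,Q): not NE [P2→S gives 9>0]
(A,R): not NE [P1→B gives 7>5; P2→S gives 9>2]
(A,S): not NE [P1→B gives 6>5]
(B,P): not NE [P1→A gives 8>0; P2→R gives 8>5]
(B,Q): not NE [P1→A gives 6>2; P2→R gives 8>1]
(B,R): NE
(B,S): not NE [P2→R gives 8>1]

Nash profiles: (B,R)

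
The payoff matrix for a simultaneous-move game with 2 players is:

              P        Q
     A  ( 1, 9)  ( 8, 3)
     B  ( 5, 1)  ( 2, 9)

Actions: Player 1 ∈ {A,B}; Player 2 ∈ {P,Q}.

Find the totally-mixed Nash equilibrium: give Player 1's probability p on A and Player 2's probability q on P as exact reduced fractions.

P1 mixes 4/7 on A; P2 mixes 3/5 on P

P1 indiff ⇒ q·1+(1-q)·8 = q·5+(1-q)·2 ⇒ q(-4) = (1-q)(-6) ⇒ q = 3/5
P2 indiff ⇒ p·9+(1-p)·1 = p·3+(1-p)·9 ⇒ p(6) = (1-p)(8) ⇒ p = 4/7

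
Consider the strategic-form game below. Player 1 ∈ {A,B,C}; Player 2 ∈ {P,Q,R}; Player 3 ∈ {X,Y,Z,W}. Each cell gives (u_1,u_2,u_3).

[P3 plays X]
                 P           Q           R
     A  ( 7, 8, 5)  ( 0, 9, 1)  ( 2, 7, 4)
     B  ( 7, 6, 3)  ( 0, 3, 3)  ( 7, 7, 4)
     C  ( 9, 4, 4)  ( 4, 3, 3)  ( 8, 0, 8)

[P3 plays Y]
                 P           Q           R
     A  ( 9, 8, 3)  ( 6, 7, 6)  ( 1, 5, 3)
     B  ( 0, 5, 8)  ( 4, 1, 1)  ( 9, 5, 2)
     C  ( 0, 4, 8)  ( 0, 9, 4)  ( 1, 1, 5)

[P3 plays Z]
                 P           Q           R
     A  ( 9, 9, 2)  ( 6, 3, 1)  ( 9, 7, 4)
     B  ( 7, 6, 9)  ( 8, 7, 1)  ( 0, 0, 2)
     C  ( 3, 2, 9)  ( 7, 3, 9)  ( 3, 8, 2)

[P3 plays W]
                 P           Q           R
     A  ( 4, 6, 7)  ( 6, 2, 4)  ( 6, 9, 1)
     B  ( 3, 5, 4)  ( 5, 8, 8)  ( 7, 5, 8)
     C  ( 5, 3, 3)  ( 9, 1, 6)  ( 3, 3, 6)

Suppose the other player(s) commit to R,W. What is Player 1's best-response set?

u_1(A vs R,W) = 6
u_1(B vs R,W) = 7
u_1(C vs R,W) = 3
max payoff 7 at {B}

P1 best: {B}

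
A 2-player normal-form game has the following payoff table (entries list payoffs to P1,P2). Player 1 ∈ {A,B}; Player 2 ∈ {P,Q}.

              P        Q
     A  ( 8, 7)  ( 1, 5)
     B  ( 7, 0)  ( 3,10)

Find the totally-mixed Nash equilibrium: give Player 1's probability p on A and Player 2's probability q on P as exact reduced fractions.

P1 indiff ⇒ q·8+(1-q)·1 = q·7+(1-q)·3 ⇒ q(1) = (1-q)(2) ⇒ q = 2/3
P2 indiff ⇒ p·7+(1-p)·0 = p·5+(1-p)·10 ⇒ p(2) = (1-p)(10) ⇒ p = 5/6

(p,q) = (5/6, 2/3)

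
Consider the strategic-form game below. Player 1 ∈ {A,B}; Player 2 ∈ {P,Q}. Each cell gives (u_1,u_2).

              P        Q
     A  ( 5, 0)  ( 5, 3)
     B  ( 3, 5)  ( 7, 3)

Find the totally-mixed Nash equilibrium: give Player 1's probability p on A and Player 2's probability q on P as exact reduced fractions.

P1 indiff ⇒ q·5+(1-q)·5 = q·3+(1-q)·7 ⇒ q(2) = (1-q)(2) ⇒ q = 1/2
P2 indiff ⇒ p·0+(1-p)·5 = p·3+(1-p)·3 ⇒ p(-3) = (1-p)(-2) ⇒ p = 2/5

P1 mixes 2/5 on A; P2 mixes 1/2 on P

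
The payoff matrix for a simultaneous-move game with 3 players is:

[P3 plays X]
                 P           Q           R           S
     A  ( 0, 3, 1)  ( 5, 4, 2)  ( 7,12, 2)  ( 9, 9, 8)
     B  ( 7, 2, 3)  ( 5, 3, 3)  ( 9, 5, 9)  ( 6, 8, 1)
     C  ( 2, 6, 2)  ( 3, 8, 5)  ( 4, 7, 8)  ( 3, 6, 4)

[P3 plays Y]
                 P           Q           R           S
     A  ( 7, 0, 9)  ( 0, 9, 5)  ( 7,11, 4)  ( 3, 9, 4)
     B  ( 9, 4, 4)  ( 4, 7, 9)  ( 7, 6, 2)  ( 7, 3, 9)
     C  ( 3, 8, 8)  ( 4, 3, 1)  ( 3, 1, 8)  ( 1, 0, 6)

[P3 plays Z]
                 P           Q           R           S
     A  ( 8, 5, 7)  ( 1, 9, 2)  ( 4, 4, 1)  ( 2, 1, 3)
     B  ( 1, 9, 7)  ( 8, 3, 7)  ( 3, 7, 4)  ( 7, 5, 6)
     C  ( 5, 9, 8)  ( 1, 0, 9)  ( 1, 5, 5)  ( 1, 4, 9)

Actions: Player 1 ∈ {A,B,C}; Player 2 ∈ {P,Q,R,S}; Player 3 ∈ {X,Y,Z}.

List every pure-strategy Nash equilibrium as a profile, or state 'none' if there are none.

PSNE = {(A,R,Y), (B,Q,Y)}

(A,P,X): not NE [P1→B gives 7>0; P2→R gives 12>3; P3→Y gives 9>1]
(A,P,Y): not NE [P1→B gives 9>7; P2→R gives 11>0]
(A,P,Z): not NE [P2→Q gives 9>5; P3→Y gives 9>7]
(A,Q,X): not NE [P2→R gives 12>4; P3→Y gives 5>2]
(A,Q,Y): not NE [P1→C gives 4>0; P2→R gives 11>9]
(A,Q,Z): not NE [P1→B gives 8>1; P3→Y gives 5>2]
(A,R,X): not NE [P1→B gives 9>7; P3→Y gives 4>2]
(A,R,Y): NE
(A,R,Z): not NE [P2→Q gives 9>4; P3→Y gives 4>1]
(A,S,X): not NE [P2→R gives 12>9]
(A,S,Y): not NE [P1→B gives 7>3; P2→R gives 11>9; P3→X gives 8>4]
(A,S,Z): not NE [P1→B gives 7>2; P2→Q gives 9>1; P3→X gives 8>3]
(B,P,X): not NE [P2→S gives 8>2; P3→Z gives 7>3]
(B,P,Y): not NE [P2→Q gives 7>4; P3→Z gives 7>4]
(B,P,Z): not NE [P1→A gives 8>1]
(B,Q,X): not NE [P2→S gives 8>3; P3→Y gives 9>3]
(B,Q,Y): NE
(B,Q,Z): not NE [P2→P gives 9>3; P3→Y gives 9>7]
(B,R,X): not NE [P2→S gives 8>5]
(B,R,Y): not NE [P2→Q gives 7>6; P3→X gives 9>2]
(B,R,Z): not NE [P1→A gives 4>3; P2→P gives 9>7; P3→X gives 9>4]
(B,S,X): not NE [P1→A gives 9>6; P3→Y gives 9>1]
(B,S,Y): not NE [P2→Q gives 7>3]
(B,S,Z): not NE [P2→P gives 9>5; P3→Y gives 9>6]
(C,P,X): not NE [P1→B gives 7>2; P2→Q gives 8>6; P3→Z gives 8>2]
(C,P,Y): not NE [P1→B gives 9>3]
(C,P,Z): not NE [P1→A gives 8>5]
(C,Q,X): not NE [P1→B gives 5>3; P3→Z gives 9>5]
(C,Q,Y): not NE [P2→P gives 8>3; P3→Z gives 9>1]
(C,Q,Z): not NE [P1→B gives 8>1; P2→P gives 9>0]
(C,R,X): not NE [P1→B gives 9>4; P2→Q gives 8>7]
(C,R,Y): not NE [P1→B gives 7>3; P2→P gives 8>1]
(C,R,Z): not NE [P1→A gives 4>1; P2→P gives 9>5; P3→Y gives 8>5]
(C,S,X): not NE [P1→A gives 9>3; P2→Q gives 8>6; P3→Z gives 9>4]
(C,S,Y): not NE [P1→B gives 7>1; P2→P gives 8>0; P3→Z gives 9>6]
(C,S,Z): not NE [P1→B gives 7>1; P2→P gives 9>4]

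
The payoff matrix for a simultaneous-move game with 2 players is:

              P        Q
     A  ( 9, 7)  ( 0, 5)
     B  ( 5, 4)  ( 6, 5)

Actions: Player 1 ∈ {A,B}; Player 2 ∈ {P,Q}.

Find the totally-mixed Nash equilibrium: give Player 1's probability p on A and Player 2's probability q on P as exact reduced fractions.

p=1/3, q=3/5

P1 indiff ⇒ q·9+(1-q)·0 = q·5+(1-q)·6 ⇒ q(4) = (1-q)(6) ⇒ q = 3/5
P2 indiff ⇒ p·7+(1-p)·4 = p·5+(1-p)·5 ⇒ p(2) = (1-p)(1) ⇒ p = 1/3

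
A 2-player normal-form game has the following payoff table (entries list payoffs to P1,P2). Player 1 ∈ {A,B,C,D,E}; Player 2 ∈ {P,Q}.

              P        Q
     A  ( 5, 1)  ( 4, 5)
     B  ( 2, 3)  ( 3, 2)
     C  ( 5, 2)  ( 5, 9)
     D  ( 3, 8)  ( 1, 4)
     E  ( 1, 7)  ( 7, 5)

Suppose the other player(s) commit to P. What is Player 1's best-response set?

u_1(A vs P) = 5
u_1(B vs P) = 2
u_1(C vs P) = 5
u_1(D vs P) = 3
u_1(E vs P) = 1
max payoff 5 at {A,C}

BR_1 = {A,C}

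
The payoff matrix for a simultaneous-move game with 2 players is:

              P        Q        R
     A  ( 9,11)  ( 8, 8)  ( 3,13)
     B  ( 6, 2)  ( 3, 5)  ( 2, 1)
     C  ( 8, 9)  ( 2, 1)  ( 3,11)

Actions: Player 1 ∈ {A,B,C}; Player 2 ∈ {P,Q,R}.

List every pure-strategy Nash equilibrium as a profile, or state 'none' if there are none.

(A,P): not NE [P2→R gives 13>11]
(A,Q): not NE [P2→R gives 13>8]
(A,R): NE
(B,P): not NE [P1→A gives 9>6; P2→Q gives 5>2]
(B,Q): not NE [P1→A gives 8>3]
(B,R): not NE [P1→C gives 3>2; P2→Q gives 5>1]
(C,P): not NE [P1→A gives 9>8; P2→R gives 11>9]
(C,Q): not NE [P1→A gives 8>2; P2→R gives 11>1]
(C,R): NE

Nash profiles: (A,R), (C,R)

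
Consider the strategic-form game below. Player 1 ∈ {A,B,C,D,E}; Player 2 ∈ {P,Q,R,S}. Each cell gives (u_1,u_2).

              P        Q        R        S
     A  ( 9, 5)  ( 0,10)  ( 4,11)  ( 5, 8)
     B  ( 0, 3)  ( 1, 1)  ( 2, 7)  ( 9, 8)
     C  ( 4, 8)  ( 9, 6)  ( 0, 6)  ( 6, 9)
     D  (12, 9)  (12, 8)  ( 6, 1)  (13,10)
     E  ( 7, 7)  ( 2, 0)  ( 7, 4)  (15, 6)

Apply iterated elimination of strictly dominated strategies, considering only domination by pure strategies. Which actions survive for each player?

Survivors P1:{D,E} P2:{P,S}

P1 drop A (D beats it: P:12>9 Q:12>0 R:6>4 S:13>5)
P1 drop B (D beats it: P:12>0 Q:12>1 R:6>2 S:13>9)
P1 drop C (D beats it: P:12>4 Q:12>9 R:6>0 S:13>6)
P2 drop Q (P beats it: D:9>8 E:7>0)
P2 drop R (P beats it: D:9>1 E:7>4)
P1→{D,E} P2→{P,S}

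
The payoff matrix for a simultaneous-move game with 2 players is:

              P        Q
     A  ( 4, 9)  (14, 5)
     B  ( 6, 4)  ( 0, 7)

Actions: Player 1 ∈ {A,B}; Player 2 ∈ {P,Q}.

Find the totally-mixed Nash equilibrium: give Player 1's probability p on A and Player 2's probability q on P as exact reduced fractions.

P1 indiff ⇒ q·4+(1-q)·14 = q·6+(1-q)·0 ⇒ q(-2) = (1-q)(-14) ⇒ q = 7/8
P2 indiff ⇒ p·9+(1-p)·4 = p·5+(1-p)·7 ⇒ p(4) = (1-p)(3) ⇒ p = 3/7

(p,q) = (3/7, 7/8)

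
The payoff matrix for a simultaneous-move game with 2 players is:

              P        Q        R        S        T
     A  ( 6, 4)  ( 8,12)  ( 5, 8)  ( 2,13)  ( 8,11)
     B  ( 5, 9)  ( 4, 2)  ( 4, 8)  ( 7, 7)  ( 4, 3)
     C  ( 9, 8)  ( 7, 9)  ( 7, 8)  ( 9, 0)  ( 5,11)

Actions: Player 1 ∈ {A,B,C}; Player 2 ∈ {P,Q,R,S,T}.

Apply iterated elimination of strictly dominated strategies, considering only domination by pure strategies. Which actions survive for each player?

Survivors P1:{A,C} P2:{Q,S,T}

P1 drop B (C beats it: P:9>5 Q:7>4 R:7>4 S:9>7 T:5>4)
P2 drop P (Q beats it: A:12>4 C:9>8)
P2 drop R (Q beats it: A:12>8 C:9>8)
P1→{A,C} P2→{Q,S,T}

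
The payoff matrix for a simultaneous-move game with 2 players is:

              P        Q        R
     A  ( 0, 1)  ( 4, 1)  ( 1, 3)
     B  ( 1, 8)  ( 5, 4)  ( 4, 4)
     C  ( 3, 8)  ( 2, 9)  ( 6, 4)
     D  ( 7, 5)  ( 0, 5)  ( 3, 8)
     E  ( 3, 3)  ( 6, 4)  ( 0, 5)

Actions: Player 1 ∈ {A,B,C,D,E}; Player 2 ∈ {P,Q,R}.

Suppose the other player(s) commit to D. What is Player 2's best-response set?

argmax u_2 = {R}

u_2(P vs D) = 5
u_2(Q vs D) = 5
u_2(R vs D) = 8
max payoff 8 at {R}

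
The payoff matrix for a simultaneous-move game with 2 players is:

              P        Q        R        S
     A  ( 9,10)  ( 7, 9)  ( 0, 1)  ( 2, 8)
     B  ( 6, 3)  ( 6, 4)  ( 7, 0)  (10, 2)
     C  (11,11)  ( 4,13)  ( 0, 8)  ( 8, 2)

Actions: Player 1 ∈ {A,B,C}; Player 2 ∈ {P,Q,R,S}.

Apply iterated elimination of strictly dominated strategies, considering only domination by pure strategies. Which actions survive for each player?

Remaining: P1:{A,C} P2:{P,Q}

P2 drop R (P beats it: A:10>1 B:3>0 C:11>8)
P2 drop S (P beats it: A:10>8 B:3>2 C:11>2)
P1 drop B (A beats it: P:9>6 Q:7>6)
P1→{A,C} P2→{P,Q}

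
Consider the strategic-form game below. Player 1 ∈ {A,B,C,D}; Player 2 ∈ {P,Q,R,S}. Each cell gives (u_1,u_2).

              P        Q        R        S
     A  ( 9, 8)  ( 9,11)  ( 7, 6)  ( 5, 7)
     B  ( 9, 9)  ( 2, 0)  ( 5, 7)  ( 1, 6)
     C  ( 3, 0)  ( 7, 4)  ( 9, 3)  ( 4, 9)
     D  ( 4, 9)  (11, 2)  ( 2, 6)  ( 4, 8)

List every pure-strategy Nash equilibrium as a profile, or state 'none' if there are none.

Nash profiles: (B,P)

(A,P): not NE [P2→Q gives 11>8]
(A,Q): not NE [P1→D gives 11>9]
(A,R): not NE [P1→C gives 9>7; P2→Q gives 11>6]
(A,S): not NE [P2→Q gives 11>7]
(B,P): NE
(B,Q): not NE [P1→D gives 11>2; P2→P gives 9>0]
(B,R): not NE [P1→C gives 9>5; P2→P gives 9>7]
(B,S): not NE [P1→A gives 5>1; P2→P gives 9>6]
(C,P): not NE [P1→B gives 9>3; P2→S gives 9>0]
(C,Q): not NE [P1→D gives 11>7; P2→S gives 9>4]
(C,R): not NE [P2→S gives 9>3]
(C,S): not NE [P1→A gives 5>4]
(D,P): not NE [P1→B gives 9>4]
(D,Q): not NE [P2→P gives 9>2]
(D,R): not NE [P1→C gives 9>2; P2→P gives 9>6]
(D,S): not NE [P1→A gives 5>4; P2→P gives 9>8]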